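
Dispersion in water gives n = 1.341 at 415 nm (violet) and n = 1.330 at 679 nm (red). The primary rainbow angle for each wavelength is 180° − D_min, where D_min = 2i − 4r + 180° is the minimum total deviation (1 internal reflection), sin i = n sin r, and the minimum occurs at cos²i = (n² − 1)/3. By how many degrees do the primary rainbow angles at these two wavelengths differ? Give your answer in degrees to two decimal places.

At 415 nm (n = 1.341): cos²i = 0.26609 → i = 58.946°, r = 39.705°, D_min = 139.071°, rainbow angle = 40.929°.
At 679 nm (n = 1.330): cos²i = 0.25630 → i = 59.585°, r = 40.422°, D_min = 137.484°, rainbow angle = 42.516°.
Angular width = |40.929° − 42.516°| = 1.588°.

1.59°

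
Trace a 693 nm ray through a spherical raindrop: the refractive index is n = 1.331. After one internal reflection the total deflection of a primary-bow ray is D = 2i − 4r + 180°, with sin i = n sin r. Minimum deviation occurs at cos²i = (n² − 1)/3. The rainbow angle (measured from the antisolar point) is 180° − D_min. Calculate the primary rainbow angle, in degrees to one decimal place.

cos²i = (1.77156 − 1)/3 = 0.25719; i = arccos(0.50714) = 59.527°.
sin r = sin 59.527°/1.331 = 0.64753; r = 40.356°.
D_min = 2·59.527° − 4·40.356° + 180° = 137.630°.
Rainbow angle = 180° − D_min = 42.370°.

42.4°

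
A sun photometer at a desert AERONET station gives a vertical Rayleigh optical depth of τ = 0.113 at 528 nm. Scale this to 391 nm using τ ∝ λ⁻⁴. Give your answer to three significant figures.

τ(391 nm) = τ(528 nm) × (528/391)⁴ = 0.113 × (1.3504)⁴ = 0.113 × 3.3253 = 0.3758.

0.376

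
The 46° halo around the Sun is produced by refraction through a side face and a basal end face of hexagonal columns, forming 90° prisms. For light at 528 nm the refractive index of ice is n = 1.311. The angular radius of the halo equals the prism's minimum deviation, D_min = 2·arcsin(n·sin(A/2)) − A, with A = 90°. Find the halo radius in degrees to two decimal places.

n·sin(A/2) = 1.311 × sin 45° = 1.311 × 0.7071 = 0.9270.
D_min = 2·arcsin(0.9270) − 90° = 2 × 67.974° − 90° = 45.949°.

45.95°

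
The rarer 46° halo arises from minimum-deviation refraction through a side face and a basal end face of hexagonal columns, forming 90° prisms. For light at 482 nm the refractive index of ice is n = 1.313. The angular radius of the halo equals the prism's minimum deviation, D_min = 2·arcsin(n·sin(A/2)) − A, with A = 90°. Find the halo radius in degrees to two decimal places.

n·sin(A/2) = 1.313 × sin 45° = 1.313 × 0.7071 = 0.9284.
D_min = 2·arcsin(0.9284) − 90° = 2 × 68.192° − 90° = 46.383°.

46.38°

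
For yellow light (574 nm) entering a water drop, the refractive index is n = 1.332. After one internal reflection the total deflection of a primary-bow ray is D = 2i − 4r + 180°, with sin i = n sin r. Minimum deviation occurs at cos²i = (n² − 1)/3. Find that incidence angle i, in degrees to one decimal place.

cos²i = (1.332² − 1)/3 = (1.77422 − 1)/3 = 0.25807.
cos i = 0.50801, so i = 59.469°.

59.5°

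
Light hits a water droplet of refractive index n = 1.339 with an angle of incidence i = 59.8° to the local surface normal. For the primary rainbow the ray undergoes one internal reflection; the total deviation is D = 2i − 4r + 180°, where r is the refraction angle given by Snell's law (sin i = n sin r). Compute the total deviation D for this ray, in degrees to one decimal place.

sin r = sin 59.8° / 1.339 = 0.8643/1.339 = 0.6455; r = 40.20°.
D = 2·59.8° − 4·40.20° + 180° = 119.60° − 160.80° + 180° = 138.80°.

138.8°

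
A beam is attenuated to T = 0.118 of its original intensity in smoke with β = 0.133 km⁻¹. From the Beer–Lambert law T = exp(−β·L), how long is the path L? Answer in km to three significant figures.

Beer–Lambert: T = exp(−βL) ⇒ L = −ln(T)/β = −ln(0.118)/0.133 = 2.1371/0.133 = 16.07 km.

16.1 km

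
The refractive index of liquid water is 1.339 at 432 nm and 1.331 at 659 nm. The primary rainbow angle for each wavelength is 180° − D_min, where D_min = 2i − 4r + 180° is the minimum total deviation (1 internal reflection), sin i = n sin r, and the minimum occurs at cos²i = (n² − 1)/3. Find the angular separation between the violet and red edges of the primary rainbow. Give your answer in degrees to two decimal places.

1.16°

At 432 nm (n = 1.339): cos²i = 0.26431 → i = 59.062°, r = 39.834°, D_min = 138.786°, rainbow angle = 41.214°.
At 659 nm (n = 1.331): cos²i = 0.25719 → i = 59.527°, r = 40.356°, D_min = 137.630°, rainbow angle = 42.370°.
Angular width = |41.214° − 42.370°| = 1.156°.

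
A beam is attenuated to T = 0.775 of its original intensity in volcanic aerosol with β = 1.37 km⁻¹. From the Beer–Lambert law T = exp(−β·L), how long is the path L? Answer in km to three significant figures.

Beer–Lambert: T = exp(−βL) ⇒ L = −ln(T)/β = −ln(0.775)/1.37 = 0.2549/1.37 = 0.1861 km.

0.186 km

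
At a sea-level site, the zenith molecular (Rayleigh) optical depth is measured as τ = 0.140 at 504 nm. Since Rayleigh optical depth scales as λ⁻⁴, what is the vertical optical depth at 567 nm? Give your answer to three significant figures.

0.0874

τ(567 nm) = τ(504 nm) × (504/567)⁴ = 0.140 × (0.8889)⁴ = 0.140 × 0.6243 = 0.0874.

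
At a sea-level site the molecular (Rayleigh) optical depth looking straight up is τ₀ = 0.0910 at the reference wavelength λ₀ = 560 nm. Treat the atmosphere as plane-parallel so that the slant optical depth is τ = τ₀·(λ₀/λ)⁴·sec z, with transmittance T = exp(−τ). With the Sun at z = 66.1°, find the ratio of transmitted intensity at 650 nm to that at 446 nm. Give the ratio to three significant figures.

1.54

Airmass: sec 66.1° = 2.4683.
τ(650 nm) = 0.0910 × (560/650)⁴ × 2.4683 = 0.0910 × 0.5509 × 2.4683 = 0.1237.
τ(446 nm) = 0.0910 × (560/446)⁴ × 2.4683 = 0.0910 × 2.4855 × 2.4683 = 0.5583.
T(650)/T(446) = exp(τ_B − τ_A) = exp(0.4345) = 1.5442.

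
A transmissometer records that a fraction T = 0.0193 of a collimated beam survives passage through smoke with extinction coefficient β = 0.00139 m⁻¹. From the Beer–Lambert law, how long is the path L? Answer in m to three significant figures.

Beer–Lambert: T = exp(−βL) ⇒ L = −ln(T)/β = −ln(0.0193)/0.00139 = 3.9477/0.00139 = 2840 m.

2840 m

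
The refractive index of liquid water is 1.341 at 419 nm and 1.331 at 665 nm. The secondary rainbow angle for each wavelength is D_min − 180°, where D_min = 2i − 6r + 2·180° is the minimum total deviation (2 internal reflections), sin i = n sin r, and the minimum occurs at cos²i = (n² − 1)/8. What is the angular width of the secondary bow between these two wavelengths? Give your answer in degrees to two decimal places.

At 419 nm (n = 1.341): cos²i = 0.09979 → i = 71.586°, r = 45.034°, D_min = 232.966°, rainbow angle = 52.966°.
At 665 nm (n = 1.331): cos²i = 0.09645 → i = 71.907°, r = 45.575°, D_min = 230.365°, rainbow angle = 50.365°.
Angular width = |52.966° − 50.365°| = 2.601°.

2.60°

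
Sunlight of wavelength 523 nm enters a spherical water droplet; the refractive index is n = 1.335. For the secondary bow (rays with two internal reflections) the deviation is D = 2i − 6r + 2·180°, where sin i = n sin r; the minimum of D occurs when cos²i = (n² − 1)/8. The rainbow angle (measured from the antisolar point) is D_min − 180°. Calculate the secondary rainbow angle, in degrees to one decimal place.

51.4°

cos²i = (1.78222 − 1)/8 = 0.09778; i = arccos(0.31269) = 71.778°.
sin r = sin 71.778°/1.335 = 0.71150; r = 45.357°.
D_min = 2·71.778° − 6·45.357° + 360° = 231.414°.
Rainbow angle = D_min − 180° = 51.414°.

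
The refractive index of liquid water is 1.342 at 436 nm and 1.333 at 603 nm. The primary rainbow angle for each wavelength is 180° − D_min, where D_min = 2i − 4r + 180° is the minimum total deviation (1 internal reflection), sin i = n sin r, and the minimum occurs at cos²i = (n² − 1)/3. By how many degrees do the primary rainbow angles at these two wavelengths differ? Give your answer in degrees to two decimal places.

1.29°

At 436 nm (n = 1.342): cos²i = 0.26699 → i = 58.888°, r = 39.641°, D_min = 139.213°, rainbow angle = 40.787°.
At 603 nm (n = 1.333): cos²i = 0.25896 → i = 59.410°, r = 40.225°, D_min = 137.922°, rainbow angle = 42.078°.
Angular width = |40.787° − 42.078°| = 1.291°.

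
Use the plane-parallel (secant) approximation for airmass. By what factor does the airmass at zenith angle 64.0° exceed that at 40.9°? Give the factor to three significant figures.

1.72

X(64.0°)/X(40.9°) = sec 64.0° / sec 40.9° = cos 40.9° / cos 64.0° = 0.7559/0.4384 = 1.7242.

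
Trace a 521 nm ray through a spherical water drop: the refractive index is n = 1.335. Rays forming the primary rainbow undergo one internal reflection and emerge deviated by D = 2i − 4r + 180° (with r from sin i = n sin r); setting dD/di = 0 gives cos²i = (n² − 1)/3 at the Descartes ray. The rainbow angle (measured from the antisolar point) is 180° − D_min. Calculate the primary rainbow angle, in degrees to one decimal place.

41.8°

cos²i = (1.78222 − 1)/3 = 0.26074; i = arccos(0.51063) = 59.294°.
sin r = sin 59.294°/1.335 = 0.64405; r = 40.094°.
D_min = 2·59.294° − 4·40.094° + 180° = 138.212°.
Rainbow angle = 180° − D_min = 41.788°.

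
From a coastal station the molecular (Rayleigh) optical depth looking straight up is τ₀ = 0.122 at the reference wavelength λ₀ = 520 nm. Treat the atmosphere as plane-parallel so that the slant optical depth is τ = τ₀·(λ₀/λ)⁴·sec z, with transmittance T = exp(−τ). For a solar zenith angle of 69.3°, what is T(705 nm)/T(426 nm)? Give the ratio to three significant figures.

Airmass: sec 69.3° = 2.8291.
τ(705 nm) = 0.122 × (520/705)⁴ × 2.8291 = 0.122 × 0.2960 × 2.8291 = 0.1022.
τ(426 nm) = 0.122 × (520/426)⁴ × 2.8291 = 0.122 × 2.2201 × 2.8291 = 0.7663.
T(705)/T(426) = exp(τ_B − τ_A) = exp(0.6641) = 1.9428.

1.94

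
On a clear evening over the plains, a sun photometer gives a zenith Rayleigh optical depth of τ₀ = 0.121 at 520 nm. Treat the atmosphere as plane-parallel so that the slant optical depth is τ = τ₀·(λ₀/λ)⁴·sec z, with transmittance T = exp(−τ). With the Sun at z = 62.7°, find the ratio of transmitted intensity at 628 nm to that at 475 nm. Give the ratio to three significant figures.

Airmass: sec 62.7° = 2.1803.
τ(628 nm) = 0.121 × (520/628)⁴ × 2.1803 = 0.121 × 0.4701 × 2.1803 = 0.1240.
τ(475 nm) = 0.121 × (520/475)⁴ × 2.1803 = 0.121 × 1.4363 × 2.1803 = 0.3789.
T(628)/T(475) = exp(τ_B − τ_A) = exp(0.2549) = 1.2903.

1.29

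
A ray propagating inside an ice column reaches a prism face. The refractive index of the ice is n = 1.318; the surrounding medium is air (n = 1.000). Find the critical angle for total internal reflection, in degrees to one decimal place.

49.4°

sin θ_c = n_air / n = 1.000 / 1.318 = 0.7587.
θ_c = arcsin(0.7587) = 49.35°.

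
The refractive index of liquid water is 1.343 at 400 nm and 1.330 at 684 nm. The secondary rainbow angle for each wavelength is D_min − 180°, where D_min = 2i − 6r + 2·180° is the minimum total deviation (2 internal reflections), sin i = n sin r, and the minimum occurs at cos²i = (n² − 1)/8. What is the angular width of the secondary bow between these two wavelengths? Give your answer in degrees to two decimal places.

At 400 nm (n = 1.343): cos²i = 0.10046 → i = 71.522°, r = 44.928°, D_min = 233.478°, rainbow angle = 53.478°.
At 684 nm (n = 1.330): cos²i = 0.09611 → i = 71.940°, r = 45.630°, D_min = 230.101°, rainbow angle = 50.101°.
Angular width = |53.478° − 50.101°| = 3.377°.

3.38°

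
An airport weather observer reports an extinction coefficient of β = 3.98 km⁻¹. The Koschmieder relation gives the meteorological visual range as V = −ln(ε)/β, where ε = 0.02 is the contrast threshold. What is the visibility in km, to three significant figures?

0.983 km

V = −ln(0.02) / 3.98 = 3.912 / 3.98 = 0.9829 km.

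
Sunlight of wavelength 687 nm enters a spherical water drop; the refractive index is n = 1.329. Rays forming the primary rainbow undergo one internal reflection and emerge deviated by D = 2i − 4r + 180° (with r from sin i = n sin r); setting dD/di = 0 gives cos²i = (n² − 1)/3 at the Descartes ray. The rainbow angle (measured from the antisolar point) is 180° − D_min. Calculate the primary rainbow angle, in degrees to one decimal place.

cos²i = (1.76624 − 1)/3 = 0.25541; i = arccos(0.50538) = 59.643°.
sin r = sin 59.643°/1.329 = 0.64928; r = 40.487°.
D_min = 2·59.643° − 4·40.487° + 180° = 137.337°.
Rainbow angle = 180° − D_min = 42.663°.

42.7°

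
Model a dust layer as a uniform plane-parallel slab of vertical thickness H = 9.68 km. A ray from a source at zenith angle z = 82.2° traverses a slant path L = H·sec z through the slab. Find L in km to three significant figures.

sec z = 1/cos 82.2° = 7.3684.
L = 9.68 × 7.3684 = 71.326 km.

71.3 km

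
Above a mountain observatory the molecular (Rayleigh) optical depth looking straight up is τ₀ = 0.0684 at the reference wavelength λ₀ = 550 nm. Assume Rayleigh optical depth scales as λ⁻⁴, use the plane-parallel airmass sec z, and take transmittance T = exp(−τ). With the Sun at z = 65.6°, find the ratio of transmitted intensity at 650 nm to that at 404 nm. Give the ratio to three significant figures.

Airmass: sec 65.6° = 2.4207.
τ(650 nm) = 0.0684 × (550/650)⁴ × 2.4207 = 0.0684 × 0.5126 × 2.4207 = 0.0849.
τ(404 nm) = 0.0684 × (550/404)⁴ × 2.4207 = 0.0684 × 3.4350 × 2.4207 = 0.5688.
T(650)/T(404) = exp(τ_B − τ_A) = exp(0.4839) = 1.6223.

1.62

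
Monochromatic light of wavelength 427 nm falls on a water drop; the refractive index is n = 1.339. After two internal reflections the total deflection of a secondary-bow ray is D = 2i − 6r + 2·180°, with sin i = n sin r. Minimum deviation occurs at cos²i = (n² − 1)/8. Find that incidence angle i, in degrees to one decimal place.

71.6°

cos²i = (1.339² − 1)/8 = (1.79292 − 1)/8 = 0.09912.
cos i = 0.31483, so i = 71.650°.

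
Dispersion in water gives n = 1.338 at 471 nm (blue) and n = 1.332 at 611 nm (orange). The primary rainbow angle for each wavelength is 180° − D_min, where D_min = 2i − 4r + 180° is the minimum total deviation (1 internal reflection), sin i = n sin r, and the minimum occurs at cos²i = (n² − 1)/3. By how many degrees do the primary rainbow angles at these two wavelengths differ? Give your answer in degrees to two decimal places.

At 471 nm (n = 1.338): cos²i = 0.26341 → i = 59.120°, r = 39.899°, D_min = 138.643°, rainbow angle = 41.357°.
At 611 nm (n = 1.332): cos²i = 0.25807 → i = 59.469°, r = 40.290°, D_min = 137.776°, rainbow angle = 42.224°.
Angular width = |41.357° − 42.224°| = 0.867°.

0.87°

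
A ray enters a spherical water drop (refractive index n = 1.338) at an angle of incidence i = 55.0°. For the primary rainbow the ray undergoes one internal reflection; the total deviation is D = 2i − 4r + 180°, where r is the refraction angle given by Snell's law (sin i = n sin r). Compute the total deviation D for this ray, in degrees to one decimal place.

sin r = sin 55.0° / 1.338 = 0.8192/1.338 = 0.6122; r = 37.75°.
D = 2·55.0° − 4·37.75° + 180° = 110.00° − 151.00° + 180° = 139.00°.

139.0°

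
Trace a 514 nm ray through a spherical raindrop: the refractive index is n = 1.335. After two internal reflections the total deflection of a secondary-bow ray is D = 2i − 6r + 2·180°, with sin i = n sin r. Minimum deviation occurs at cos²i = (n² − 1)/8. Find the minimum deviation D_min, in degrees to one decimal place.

231.4°

cos²i = (1.78222 − 1)/8 = 0.09778; i = arccos(0.31269) = 71.778°.
sin r = sin 71.778°/1.335 = 0.71150; r = 45.357°.
D_min = 2·71.778° − 6·45.357° + 360° = 231.414°.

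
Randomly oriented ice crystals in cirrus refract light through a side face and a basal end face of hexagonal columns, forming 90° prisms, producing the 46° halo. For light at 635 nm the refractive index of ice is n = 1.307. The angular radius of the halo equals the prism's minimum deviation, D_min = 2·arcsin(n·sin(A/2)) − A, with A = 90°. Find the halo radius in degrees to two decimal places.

45.09°

n·sin(A/2) = 1.307 × sin 45° = 1.307 × 0.7071 = 0.9242.
D_min = 2·arcsin(0.9242) − 90° = 2 × 67.546° − 90° = 45.093°.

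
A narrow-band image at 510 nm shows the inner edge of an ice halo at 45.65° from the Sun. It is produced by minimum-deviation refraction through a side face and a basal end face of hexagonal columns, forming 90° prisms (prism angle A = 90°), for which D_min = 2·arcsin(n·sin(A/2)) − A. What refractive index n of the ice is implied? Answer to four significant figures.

Rearranging: n = sin((D_min + A)/2) / sin(A/2).
(D_min + A)/2 = (45.65° + 90°)/2 = 67.825°.
n = sin 67.825° / sin 45° = 0.9260 / 0.7071 = 1.3096.

1.310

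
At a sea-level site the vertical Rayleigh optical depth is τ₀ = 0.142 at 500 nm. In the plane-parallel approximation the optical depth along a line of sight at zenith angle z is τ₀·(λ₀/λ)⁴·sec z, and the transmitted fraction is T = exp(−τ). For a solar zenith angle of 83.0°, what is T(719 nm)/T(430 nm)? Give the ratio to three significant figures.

Airmass: sec 83.0° = 8.2055.
τ(719 nm) = 0.142 × (500/719)⁴ × 8.2055 = 0.142 × 0.2339 × 8.2055 = 0.2725.
τ(430 nm) = 0.142 × (500/430)⁴ × 8.2055 = 0.142 × 1.8281 × 8.2055 = 2.1301.
T(719)/T(430) = exp(τ_B − τ_A) = exp(1.8576) = 6.4084.

6.41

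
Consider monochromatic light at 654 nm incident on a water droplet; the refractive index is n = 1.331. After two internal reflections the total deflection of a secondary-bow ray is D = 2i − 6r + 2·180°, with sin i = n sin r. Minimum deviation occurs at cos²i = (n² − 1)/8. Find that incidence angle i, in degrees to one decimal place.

cos²i = (1.331² − 1)/8 = (1.77156 − 1)/8 = 0.09645.
cos i = 0.31056, so i = 71.907°.

71.9°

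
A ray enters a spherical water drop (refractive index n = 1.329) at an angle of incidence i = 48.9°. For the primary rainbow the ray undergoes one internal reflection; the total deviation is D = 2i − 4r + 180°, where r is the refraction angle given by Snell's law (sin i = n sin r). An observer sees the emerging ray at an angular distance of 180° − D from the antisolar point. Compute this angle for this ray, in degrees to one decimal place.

40.4°

sin r = sin 48.9° / 1.329 = 0.7536/1.329 = 0.5670; r = 34.54°.
D = 2·48.9° − 4·34.54° + 180° = 97.80° − 138.17° + 180° = 139.63°.
Angle from antisolar point = 180° − D = 40.37°.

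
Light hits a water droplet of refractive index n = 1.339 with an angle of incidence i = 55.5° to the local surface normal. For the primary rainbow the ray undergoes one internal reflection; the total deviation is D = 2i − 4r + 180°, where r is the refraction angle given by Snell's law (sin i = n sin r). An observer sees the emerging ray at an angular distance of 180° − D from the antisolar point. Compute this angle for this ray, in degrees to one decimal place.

sin r = sin 55.5° / 1.339 = 0.8241/1.339 = 0.6155; r = 37.99°.
D = 2·55.5° − 4·37.99° + 180° = 111.00° − 151.95° + 180° = 139.05°.
Angle from antisolar point = 180° − D = 40.95°.

40.9°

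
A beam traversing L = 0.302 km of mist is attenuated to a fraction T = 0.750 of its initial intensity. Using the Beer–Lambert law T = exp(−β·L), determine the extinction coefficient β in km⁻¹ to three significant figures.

Beer–Lambert: T = exp(−βL) ⇒ β = −ln(T)/L = −ln(0.750)/0.302 = 0.2877/0.302 = 0.9526 km⁻¹.

0.953 km⁻¹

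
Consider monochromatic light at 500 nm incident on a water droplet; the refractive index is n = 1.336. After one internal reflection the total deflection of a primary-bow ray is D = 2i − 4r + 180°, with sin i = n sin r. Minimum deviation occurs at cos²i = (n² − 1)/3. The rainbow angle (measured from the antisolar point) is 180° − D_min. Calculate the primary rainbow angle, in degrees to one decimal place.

cos²i = (1.78490 − 1)/3 = 0.26163; i = arccos(0.51150) = 59.236°.
sin r = sin 59.236°/1.336 = 0.64318; r = 40.029°.
D_min = 2·59.236° − 4·40.029° + 180° = 138.356°.
Rainbow angle = 180° − D_min = 41.644°.

41.6°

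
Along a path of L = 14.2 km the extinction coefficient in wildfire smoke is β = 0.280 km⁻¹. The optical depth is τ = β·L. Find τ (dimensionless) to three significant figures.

3.98

τ = β·L = 0.280 × 14.2 = 3.9760.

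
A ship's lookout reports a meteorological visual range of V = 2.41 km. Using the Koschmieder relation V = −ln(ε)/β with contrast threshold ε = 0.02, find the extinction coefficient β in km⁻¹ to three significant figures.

β = −ln(0.02) / V = 3.912 / 2.41 = 1.6232 km⁻¹.

1.62 km⁻¹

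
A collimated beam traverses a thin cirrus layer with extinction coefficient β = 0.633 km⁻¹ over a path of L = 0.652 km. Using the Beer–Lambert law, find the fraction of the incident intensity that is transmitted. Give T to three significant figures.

τ = β·L = 0.633 × 0.652 = 0.4127.
T = exp(−0.4127) = 0.6619.

0.662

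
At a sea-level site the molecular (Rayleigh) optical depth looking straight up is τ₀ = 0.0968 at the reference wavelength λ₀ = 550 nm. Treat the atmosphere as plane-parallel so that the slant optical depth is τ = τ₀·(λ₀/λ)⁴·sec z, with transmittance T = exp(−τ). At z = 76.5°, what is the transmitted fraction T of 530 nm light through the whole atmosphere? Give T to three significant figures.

0.618

sec 76.5° = 4.2837.
τ = 0.0968 × (550/530)⁴ × 4.2837 = 0.0968 × 1.1597 × 4.2837 = 0.4809.
T = exp(−0.4809) = 0.6182.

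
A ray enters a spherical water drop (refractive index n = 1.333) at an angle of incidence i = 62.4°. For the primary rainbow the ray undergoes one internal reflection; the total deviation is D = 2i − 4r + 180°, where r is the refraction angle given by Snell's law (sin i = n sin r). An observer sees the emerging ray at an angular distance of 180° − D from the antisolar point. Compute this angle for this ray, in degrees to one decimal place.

sin r = sin 62.4° / 1.333 = 0.8862/1.333 = 0.6648; r = 41.67°.
D = 2·62.4° − 4·41.67° + 180° = 124.80° − 166.67° + 180° = 138.13°.
Angle from antisolar point = 180° − D = 41.87°.

41.9°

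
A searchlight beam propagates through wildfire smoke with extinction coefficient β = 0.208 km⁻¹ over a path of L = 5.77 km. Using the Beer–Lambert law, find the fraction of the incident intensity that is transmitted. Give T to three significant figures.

0.301

τ = β·L = 0.208 × 5.77 = 1.2002.
T = exp(−1.2002) = 0.3011.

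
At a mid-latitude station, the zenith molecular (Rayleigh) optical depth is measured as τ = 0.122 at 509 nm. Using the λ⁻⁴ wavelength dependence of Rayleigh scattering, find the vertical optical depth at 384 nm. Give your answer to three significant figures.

τ(384 nm) = τ(509 nm) × (509/384)⁴ = 0.122 × (1.3255)⁴ = 0.122 × 3.0871 = 0.3766.

0.377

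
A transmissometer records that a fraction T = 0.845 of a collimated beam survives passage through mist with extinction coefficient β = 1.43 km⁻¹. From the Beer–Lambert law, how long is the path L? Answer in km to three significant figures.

Beer–Lambert: T = exp(−βL) ⇒ L = −ln(T)/β = −ln(0.845)/1.43 = 0.1684/1.43 = 0.1178 km.

0.118 km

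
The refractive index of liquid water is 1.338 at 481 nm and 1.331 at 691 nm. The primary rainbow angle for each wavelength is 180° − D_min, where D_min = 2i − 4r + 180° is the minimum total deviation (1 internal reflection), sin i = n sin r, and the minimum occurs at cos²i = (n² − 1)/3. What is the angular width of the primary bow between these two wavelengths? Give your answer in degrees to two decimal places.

1.01°

At 481 nm (n = 1.338): cos²i = 0.26341 → i = 59.120°, r = 39.899°, D_min = 138.643°, rainbow angle = 41.357°.
At 691 nm (n = 1.331): cos²i = 0.25719 → i = 59.527°, r = 40.356°, D_min = 137.630°, rainbow angle = 42.370°.
Angular width = |41.357° − 42.370°| = 1.013°.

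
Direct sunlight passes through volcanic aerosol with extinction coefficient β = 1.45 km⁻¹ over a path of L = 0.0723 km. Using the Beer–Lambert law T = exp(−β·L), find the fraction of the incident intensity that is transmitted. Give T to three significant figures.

τ = β·L = 1.45 × 0.0723 = 0.1048.
T = exp(−0.1048) = 0.9005.

0.900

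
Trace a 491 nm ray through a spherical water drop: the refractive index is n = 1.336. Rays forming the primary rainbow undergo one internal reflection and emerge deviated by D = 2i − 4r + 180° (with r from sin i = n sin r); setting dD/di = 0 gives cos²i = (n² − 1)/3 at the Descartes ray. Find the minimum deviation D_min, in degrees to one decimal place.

cos²i = (1.78490 − 1)/3 = 0.26163; i = arccos(0.51150) = 59.236°.
sin r = sin 59.236°/1.336 = 0.64318; r = 40.029°.
D_min = 2·59.236° − 4·40.029° + 180° = 138.356°.

138.4°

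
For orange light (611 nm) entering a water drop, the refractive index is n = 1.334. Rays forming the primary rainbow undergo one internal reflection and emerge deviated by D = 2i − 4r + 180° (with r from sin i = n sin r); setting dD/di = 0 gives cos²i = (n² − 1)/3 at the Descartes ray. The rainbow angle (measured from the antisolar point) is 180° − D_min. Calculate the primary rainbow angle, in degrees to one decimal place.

41.9°

cos²i = (1.77956 − 1)/3 = 0.25985; i = arccos(0.50976) = 59.352°.
sin r = sin 59.352°/1.334 = 0.64492; r = 40.159°.
D_min = 2·59.352° − 4·40.159° + 180° = 138.067°.
Rainbow angle = 180° − D_min = 41.933°.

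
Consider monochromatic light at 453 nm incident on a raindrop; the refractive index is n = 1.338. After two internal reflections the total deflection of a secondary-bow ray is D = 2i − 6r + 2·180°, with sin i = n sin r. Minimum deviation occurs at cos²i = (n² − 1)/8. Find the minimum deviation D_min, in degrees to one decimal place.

cos²i = (1.79024 − 1)/8 = 0.09878; i = arccos(0.31429) = 71.682°.
sin r = sin 71.682°/1.338 = 0.70951; r = 45.195°.
D_min = 2·71.682° − 6·45.195° + 360° = 232.193°.

232.2°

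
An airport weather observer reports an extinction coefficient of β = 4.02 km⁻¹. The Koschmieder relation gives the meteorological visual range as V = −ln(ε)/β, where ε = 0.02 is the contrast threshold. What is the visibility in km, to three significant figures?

V = −ln(0.02) / 4.02 = 3.912 / 4.02 = 0.9731 km.

0.973 km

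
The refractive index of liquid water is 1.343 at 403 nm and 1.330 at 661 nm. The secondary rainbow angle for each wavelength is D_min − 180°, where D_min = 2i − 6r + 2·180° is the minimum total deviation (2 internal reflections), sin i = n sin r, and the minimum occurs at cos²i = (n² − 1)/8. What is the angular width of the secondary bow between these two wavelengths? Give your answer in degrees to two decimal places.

3.38°

At 403 nm (n = 1.343): cos²i = 0.10046 → i = 71.522°, r = 44.928°, D_min = 233.478°, rainbow angle = 53.478°.
At 661 nm (n = 1.330): cos²i = 0.09611 → i = 71.940°, r = 45.630°, D_min = 230.101°, rainbow angle = 50.101°.
Angular width = |53.478° − 50.101°| = 3.377°.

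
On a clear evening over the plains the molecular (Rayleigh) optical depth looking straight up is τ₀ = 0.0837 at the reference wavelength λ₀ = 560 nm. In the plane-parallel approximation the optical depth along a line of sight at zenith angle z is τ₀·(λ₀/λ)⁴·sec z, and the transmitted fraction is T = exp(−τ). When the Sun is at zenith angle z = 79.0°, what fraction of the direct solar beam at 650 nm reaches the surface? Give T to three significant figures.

sec 79.0° = 5.2408.
τ = 0.0837 × (560/650)⁴ × 5.2408 = 0.0837 × 0.5509 × 5.2408 = 0.2417.
T = exp(−0.2417) = 0.7853.

0.785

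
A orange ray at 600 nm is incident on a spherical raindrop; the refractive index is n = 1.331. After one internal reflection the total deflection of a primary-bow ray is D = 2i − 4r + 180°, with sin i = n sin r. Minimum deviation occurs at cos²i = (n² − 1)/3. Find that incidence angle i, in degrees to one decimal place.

cos²i = (1.331² − 1)/3 = (1.77156 − 1)/3 = 0.25719.
cos i = 0.50714, so i = 59.527°.

59.5°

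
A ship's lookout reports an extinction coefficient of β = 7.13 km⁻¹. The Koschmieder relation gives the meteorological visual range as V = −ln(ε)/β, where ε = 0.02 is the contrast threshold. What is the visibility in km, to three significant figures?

0.549 km

V = −ln(0.02) / 7.13 = 3.912 / 7.13 = 0.5487 km.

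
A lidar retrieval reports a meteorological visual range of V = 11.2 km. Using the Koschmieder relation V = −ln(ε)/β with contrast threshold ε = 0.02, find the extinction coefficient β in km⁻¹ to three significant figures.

β = −ln(0.02) / V = 3.912 / 11.2 = 0.3493 km⁻¹.

0.349 km⁻¹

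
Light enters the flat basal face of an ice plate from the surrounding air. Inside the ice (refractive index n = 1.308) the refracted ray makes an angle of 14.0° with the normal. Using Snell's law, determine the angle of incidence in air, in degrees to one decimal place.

18.4°

Snell: sin θ_i = n · sin θ_r = 1.308 × sin 14.0° = 1.308 × 0.2419 = 0.3164.
θ_i = arcsin(0.3164) = 18.45°.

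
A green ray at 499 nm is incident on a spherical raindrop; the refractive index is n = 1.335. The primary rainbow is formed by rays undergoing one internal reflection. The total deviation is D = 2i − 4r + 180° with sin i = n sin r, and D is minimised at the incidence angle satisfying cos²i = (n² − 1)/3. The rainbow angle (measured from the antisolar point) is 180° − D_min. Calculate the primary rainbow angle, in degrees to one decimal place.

41.8°

cos²i = (1.78222 − 1)/3 = 0.26074; i = arccos(0.51063) = 59.294°.
sin r = sin 59.294°/1.335 = 0.64405; r = 40.094°.
D_min = 2·59.294° − 4·40.094° + 180° = 138.212°.
Rainbow angle = 180° − D_min = 41.788°.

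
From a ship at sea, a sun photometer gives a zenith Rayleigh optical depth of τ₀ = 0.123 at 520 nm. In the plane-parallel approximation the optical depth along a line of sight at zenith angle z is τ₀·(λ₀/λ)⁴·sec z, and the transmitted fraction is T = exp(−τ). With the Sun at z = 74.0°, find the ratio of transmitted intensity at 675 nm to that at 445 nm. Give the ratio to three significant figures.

1.96

Airmass: sec 74.0° = 3.6280.
τ(675 nm) = 0.123 × (520/675)⁴ × 3.6280 = 0.123 × 0.3522 × 3.6280 = 0.1572.
τ(445 nm) = 0.123 × (520/445)⁴ × 3.6280 = 0.123 × 1.8645 × 3.6280 = 0.8320.
T(675)/T(445) = exp(τ_B − τ_A) = exp(0.6749) = 1.9638.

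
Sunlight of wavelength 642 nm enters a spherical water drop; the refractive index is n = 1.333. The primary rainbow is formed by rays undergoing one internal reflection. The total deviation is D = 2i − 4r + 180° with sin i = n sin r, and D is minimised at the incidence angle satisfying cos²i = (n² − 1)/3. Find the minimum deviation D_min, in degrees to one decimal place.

137.9°

cos²i = (1.77689 − 1)/3 = 0.25896; i = arccos(0.50888) = 59.410°.
sin r = sin 59.410°/1.333 = 0.64579; r = 40.225°.
D_min = 2·59.410° − 4·40.225° + 180° = 137.922°.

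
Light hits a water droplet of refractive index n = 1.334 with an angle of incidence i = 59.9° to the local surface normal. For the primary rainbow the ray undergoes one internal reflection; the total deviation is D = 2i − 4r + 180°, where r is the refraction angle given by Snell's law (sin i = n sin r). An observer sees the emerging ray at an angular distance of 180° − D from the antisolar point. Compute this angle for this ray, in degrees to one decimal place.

41.9°

sin r = sin 59.9° / 1.334 = 0.8652/1.334 = 0.6485; r = 40.43°.
D = 2·59.9° − 4·40.43° + 180° = 119.80° − 161.73° + 180° = 138.07°.
Angle from antisolar point = 180° − D = 41.93°.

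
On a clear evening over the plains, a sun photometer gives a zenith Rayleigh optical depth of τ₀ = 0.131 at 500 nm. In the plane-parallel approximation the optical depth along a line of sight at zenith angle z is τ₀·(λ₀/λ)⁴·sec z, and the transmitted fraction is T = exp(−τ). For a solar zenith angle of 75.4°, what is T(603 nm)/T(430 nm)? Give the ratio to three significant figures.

Airmass: sec 75.4° = 3.9672.
τ(603 nm) = 0.131 × (500/603)⁴ × 3.9672 = 0.131 × 0.4727 × 3.9672 = 0.2457.
τ(430 nm) = 0.131 × (500/430)⁴ × 3.9672 = 0.131 × 1.8281 × 3.9672 = 0.9501.
T(603)/T(430) = exp(τ_B − τ_A) = exp(0.7044) = 2.0226.

2.02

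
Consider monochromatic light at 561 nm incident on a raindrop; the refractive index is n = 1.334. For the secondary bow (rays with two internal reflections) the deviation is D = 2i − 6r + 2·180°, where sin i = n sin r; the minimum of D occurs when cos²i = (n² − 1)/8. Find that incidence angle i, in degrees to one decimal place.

cos²i = (1.334² − 1)/8 = (1.77956 − 1)/8 = 0.09744.
cos i = 0.31216, so i = 71.810°.

71.8°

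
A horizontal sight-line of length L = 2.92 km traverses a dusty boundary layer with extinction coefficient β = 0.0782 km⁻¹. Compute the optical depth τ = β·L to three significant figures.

0.228

τ = β·L = 0.0782 × 2.92 = 0.2283.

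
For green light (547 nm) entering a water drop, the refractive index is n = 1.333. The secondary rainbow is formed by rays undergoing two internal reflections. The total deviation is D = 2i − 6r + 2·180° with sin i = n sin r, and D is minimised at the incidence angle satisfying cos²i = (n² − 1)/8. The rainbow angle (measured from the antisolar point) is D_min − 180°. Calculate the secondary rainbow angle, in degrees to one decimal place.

50.9°

cos²i = (1.77689 − 1)/8 = 0.09711; i = arccos(0.31163) = 71.843°.
sin r = sin 71.843°/1.333 = 0.71283; r = 45.466°.
D_min = 2·71.843° − 6·45.466° + 360° = 230.891°.
Rainbow angle = D_min − 180° = 50.891°.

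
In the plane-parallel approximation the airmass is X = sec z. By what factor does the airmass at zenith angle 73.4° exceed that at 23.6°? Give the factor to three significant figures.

X(73.4°)/X(23.6°) = sec 73.4° / sec 23.6° = cos 23.6° / cos 73.4° = 0.9164/0.2857 = 3.2076.

3.21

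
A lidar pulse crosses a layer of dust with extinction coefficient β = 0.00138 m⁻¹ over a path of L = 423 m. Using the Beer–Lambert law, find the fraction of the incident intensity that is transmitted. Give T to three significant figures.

0.558

τ = β·L = 0.00138 × 423 = 0.5837.
T = exp(−0.5837) = 0.5578.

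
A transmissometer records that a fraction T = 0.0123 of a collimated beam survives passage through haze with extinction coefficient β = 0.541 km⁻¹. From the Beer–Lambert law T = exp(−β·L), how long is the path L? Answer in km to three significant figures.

8.13 km

Beer–Lambert: T = exp(−βL) ⇒ L = −ln(T)/β = −ln(0.0123)/0.541 = 4.3982/0.541 = 8.13 km.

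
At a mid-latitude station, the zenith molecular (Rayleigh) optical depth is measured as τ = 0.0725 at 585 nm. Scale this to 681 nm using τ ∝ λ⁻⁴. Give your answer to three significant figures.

τ(681 nm) = τ(585 nm) × (585/681)⁴ = 0.0725 × (0.8590)⁴ = 0.0725 × 0.5445 = 0.0395.

0.0395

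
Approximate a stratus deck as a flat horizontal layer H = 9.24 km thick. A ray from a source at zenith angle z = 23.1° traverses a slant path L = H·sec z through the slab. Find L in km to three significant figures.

sec z = 1/cos 23.1° = 1.0872.
L = 9.24 × 1.0872 = 10.045 km.

10.0 km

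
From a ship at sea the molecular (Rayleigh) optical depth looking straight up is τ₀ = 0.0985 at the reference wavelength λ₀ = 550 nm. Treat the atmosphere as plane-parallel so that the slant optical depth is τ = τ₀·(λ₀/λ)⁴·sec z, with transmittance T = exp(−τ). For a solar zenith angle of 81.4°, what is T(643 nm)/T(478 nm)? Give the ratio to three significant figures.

Airmass: sec 81.4° = 6.6874.
τ(643 nm) = 0.0985 × (550/643)⁴ × 6.6874 = 0.0985 × 0.5353 × 6.6874 = 0.3526.
τ(478 nm) = 0.0985 × (550/478)⁴ × 6.6874 = 0.0985 × 1.7528 × 6.6874 = 1.1546.
T(643)/T(478) = exp(τ_B − τ_A) = exp(0.8020) = 2.2300.

2.23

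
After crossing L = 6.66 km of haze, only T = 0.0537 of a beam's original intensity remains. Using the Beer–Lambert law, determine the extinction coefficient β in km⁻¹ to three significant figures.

0.439 km⁻¹

Beer–Lambert: T = exp(−βL) ⇒ β = −ln(T)/L = −ln(0.0537)/6.66 = 2.9243/6.66 = 0.4391 km⁻¹.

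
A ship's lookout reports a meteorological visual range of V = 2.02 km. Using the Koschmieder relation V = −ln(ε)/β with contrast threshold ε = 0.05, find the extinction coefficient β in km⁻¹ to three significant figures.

β = −ln(0.05) / V = 2.996 / 2.02 = 1.4830 km⁻¹.

1.48 km⁻¹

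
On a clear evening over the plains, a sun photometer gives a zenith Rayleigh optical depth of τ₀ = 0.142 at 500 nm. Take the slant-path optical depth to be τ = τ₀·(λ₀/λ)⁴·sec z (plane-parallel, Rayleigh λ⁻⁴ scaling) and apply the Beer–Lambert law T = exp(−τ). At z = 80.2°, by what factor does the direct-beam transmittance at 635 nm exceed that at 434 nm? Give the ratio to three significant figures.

3.16

Airmass: sec 80.2° = 5.8751.
τ(635 nm) = 0.142 × (500/635)⁴ × 5.8751 = 0.142 × 0.3844 × 5.8751 = 0.3207.
τ(434 nm) = 0.142 × (500/434)⁴ × 5.8751 = 0.142 × 1.7617 × 5.8751 = 1.4697.
T(635)/T(434) = exp(τ_B − τ_A) = exp(1.1490) = 3.1550.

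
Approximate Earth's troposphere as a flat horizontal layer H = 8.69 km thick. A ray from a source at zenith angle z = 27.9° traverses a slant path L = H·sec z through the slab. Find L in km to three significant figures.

sec z = 1/cos 27.9° = 1.1315.
L = 8.69 × 1.1315 = 9.833 km.

9.83 km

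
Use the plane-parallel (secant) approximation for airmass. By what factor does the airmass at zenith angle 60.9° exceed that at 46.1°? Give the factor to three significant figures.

X(60.9°)/X(46.1°) = sec 60.9° / sec 46.1° = cos 46.1° / cos 60.9° = 0.6934/0.4863 = 1.4258.

1.43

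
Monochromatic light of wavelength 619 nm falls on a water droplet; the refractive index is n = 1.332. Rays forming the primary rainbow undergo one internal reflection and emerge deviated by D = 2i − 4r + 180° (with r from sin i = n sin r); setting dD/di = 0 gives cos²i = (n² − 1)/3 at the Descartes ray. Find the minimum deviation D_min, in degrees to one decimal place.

cos²i = (1.77422 − 1)/3 = 0.25807; i = arccos(0.50801) = 59.469°.
sin r = sin 59.469°/1.332 = 0.64666; r = 40.290°.
D_min = 2·59.469° − 4·40.290° + 180° = 137.776°.

137.8°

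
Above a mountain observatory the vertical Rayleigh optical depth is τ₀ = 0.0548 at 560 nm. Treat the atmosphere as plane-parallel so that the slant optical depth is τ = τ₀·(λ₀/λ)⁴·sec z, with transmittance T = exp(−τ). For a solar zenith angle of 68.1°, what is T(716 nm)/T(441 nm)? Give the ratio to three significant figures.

1.39

Airmass: sec 68.1° = 2.6811.
τ(716 nm) = 0.0548 × (560/716)⁴ × 2.6811 = 0.0548 × 0.3742 × 2.6811 = 0.0550.
τ(441 nm) = 0.0548 × (560/441)⁴ × 2.6811 = 0.0548 × 2.6001 × 2.6811 = 0.3820.
T(716)/T(441) = exp(τ_B − τ_A) = exp(0.3270) = 1.3869.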